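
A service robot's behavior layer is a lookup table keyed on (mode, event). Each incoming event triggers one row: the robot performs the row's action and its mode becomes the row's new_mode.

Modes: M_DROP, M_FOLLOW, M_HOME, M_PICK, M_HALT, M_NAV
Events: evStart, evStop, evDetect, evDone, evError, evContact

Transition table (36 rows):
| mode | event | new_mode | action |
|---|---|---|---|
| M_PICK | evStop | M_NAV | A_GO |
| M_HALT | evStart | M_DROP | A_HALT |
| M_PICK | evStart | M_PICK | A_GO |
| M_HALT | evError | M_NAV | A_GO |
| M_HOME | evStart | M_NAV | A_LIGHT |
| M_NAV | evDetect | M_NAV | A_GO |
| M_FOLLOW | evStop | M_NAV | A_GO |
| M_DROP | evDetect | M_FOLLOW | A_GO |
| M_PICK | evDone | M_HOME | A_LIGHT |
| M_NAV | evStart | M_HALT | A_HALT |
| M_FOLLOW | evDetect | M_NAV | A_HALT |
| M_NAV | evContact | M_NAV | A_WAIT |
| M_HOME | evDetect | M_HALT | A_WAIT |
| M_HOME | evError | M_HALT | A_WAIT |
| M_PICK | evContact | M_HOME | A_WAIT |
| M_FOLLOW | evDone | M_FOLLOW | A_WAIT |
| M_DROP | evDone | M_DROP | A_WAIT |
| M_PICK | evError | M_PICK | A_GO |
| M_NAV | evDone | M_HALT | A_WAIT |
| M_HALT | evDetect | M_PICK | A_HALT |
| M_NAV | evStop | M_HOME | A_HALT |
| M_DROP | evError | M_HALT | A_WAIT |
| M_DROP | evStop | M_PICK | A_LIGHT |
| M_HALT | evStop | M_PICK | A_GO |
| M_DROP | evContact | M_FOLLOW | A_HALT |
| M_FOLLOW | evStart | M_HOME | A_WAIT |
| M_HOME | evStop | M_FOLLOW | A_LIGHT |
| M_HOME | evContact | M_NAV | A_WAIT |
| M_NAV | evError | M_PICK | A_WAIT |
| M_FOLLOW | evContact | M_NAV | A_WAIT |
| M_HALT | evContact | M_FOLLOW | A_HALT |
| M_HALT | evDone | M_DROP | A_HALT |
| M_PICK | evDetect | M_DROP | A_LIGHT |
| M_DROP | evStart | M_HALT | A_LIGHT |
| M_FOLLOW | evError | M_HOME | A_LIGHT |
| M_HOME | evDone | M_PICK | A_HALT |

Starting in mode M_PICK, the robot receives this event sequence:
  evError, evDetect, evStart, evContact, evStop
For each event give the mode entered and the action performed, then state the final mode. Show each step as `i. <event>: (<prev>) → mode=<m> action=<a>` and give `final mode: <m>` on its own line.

1. evError: (M_PICK) → mode=M_PICK action=A_GO
2. evDetect: (M_PICK) → mode=M_DROP action=A_LIGHT
3. evStart: (M_DROP) → mode=M_HALT action=A_LIGHT
4. evContact: (M_HALT) → mode=M_FOLLOW action=A_HALT
5. evStop: (M_FOLLOW) → mode=M_NAV action=A_GO

final mode: M_NAV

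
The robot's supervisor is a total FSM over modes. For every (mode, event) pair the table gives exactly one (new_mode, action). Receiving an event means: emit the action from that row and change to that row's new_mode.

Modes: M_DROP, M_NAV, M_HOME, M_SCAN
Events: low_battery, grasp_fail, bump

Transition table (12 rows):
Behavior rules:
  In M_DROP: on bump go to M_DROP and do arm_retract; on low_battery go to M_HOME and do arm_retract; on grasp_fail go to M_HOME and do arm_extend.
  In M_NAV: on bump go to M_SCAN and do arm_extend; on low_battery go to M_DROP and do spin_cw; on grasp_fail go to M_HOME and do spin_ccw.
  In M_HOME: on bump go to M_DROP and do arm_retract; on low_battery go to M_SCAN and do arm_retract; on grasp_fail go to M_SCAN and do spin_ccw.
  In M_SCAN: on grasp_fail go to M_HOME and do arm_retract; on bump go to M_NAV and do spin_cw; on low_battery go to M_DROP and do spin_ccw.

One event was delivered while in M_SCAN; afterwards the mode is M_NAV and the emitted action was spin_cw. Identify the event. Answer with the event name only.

bump

try low_battery: (M_SCAN, low_battery) → (M_DROP, spin_ccw)
try grasp_fail: (M_SCAN, grasp_fail) → (M_HOME, arm_retract)
try bump: (M_SCAN, bump) → (M_NAV, spin_cw)  ← matches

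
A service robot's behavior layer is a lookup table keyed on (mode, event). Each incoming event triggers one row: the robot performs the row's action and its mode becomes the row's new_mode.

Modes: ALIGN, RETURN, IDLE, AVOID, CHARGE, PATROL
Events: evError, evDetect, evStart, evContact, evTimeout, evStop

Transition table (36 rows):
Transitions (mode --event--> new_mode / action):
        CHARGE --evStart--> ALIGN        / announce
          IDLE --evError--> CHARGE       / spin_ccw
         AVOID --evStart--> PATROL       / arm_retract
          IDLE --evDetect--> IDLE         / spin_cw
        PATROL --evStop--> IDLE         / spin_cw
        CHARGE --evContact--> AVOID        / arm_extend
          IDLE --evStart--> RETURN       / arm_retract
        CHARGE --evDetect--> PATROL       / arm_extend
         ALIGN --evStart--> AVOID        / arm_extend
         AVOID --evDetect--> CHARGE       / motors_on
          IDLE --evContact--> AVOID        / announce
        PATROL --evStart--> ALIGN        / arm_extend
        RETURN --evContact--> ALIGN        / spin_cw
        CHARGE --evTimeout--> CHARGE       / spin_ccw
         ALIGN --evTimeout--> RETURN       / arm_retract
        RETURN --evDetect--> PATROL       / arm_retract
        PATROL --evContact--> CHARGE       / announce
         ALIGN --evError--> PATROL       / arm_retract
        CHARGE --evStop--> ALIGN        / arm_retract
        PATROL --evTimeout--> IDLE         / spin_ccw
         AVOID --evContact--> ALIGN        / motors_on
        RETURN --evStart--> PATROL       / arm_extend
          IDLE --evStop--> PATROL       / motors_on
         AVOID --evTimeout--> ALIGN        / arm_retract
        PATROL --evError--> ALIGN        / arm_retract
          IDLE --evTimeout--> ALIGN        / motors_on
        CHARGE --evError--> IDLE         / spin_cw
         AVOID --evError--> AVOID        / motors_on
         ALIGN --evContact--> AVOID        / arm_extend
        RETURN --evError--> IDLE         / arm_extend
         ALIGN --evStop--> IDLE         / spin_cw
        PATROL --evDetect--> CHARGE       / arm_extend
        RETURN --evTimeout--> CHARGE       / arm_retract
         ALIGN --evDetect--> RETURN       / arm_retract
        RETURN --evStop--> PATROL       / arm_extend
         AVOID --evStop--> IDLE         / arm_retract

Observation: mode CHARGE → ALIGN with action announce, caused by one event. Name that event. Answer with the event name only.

try evError: (CHARGE, evError) → (IDLE, spin_cw)
try evDetect: (CHARGE, evDetect) → (PATROL, arm_extend)
try evStart: (CHARGE, evStart) → (ALIGN, announce)  ← matches
try evContact: (CHARGE, evContact) → (AVOID, arm_extend)
try evTimeout: (CHARGE, evTimeout) → (CHARGE, spin_ccw)
try evStop: (CHARGE, evStop) → (ALIGN, arm_retract)

evStart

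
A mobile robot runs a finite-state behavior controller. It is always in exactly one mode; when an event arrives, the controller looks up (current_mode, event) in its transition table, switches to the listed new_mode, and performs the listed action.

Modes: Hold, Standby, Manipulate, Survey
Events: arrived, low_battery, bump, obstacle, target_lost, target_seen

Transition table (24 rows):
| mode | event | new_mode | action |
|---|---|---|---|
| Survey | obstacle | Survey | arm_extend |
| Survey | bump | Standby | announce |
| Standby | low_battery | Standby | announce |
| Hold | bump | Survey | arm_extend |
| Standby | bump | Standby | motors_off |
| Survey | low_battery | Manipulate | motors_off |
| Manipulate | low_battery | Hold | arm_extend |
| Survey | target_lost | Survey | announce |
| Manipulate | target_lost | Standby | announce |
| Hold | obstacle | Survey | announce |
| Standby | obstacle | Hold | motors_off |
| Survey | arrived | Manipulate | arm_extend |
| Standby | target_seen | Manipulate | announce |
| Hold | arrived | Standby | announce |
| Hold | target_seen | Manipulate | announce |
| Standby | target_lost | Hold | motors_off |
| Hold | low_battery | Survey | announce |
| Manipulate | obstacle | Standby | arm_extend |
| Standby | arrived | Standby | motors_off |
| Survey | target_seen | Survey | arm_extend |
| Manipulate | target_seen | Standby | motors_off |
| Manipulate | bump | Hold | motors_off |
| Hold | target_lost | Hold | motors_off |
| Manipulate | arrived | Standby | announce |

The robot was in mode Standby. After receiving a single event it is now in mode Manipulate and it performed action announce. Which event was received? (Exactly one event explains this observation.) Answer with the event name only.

target_seen

try arrived: (Standby, arrived) → (Standby, motors_off)
try low_battery: (Standby, low_battery) → (Standby, announce)
try bump: (Standby, bump) → (Standby, motors_off)
try obstacle: (Standby, obstacle) → (Hold, motors_off)
try target_lost: (Standby, target_lost) → (Hold, motors_off)
try target_seen: (Standby, target_seen) → (Manipulate, announce)  ← matches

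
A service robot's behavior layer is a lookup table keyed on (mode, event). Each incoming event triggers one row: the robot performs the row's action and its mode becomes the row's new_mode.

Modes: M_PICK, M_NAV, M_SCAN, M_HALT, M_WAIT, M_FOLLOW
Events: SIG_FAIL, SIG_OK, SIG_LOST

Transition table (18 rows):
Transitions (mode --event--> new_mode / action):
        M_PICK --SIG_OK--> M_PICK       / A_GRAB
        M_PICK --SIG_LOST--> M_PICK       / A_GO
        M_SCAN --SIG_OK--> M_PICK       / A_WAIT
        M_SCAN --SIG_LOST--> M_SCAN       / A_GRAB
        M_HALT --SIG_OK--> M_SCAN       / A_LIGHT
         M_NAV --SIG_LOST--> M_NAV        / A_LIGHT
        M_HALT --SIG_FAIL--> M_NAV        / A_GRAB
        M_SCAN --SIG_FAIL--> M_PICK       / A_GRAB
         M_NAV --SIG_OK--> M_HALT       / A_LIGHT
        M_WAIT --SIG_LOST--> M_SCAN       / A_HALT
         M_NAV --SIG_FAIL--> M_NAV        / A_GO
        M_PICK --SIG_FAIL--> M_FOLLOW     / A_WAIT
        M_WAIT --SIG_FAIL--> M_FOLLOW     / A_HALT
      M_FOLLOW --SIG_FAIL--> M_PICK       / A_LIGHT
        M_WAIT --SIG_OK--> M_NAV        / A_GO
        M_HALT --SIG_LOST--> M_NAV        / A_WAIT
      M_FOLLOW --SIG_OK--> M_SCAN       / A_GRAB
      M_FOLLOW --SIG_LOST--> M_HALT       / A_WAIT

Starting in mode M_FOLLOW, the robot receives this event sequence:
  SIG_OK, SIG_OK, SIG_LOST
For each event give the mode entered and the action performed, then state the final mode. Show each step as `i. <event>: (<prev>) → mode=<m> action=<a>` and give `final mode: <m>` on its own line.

1. SIG_OK: (M_FOLLOW) → mode=M_SCAN action=A_GRAB
2. SIG_OK: (M_SCAN) → mode=M_PICK action=A_WAIT
3. SIG_LOST: (M_PICK) → mode=M_PICK action=A_GO

final mode: M_PICK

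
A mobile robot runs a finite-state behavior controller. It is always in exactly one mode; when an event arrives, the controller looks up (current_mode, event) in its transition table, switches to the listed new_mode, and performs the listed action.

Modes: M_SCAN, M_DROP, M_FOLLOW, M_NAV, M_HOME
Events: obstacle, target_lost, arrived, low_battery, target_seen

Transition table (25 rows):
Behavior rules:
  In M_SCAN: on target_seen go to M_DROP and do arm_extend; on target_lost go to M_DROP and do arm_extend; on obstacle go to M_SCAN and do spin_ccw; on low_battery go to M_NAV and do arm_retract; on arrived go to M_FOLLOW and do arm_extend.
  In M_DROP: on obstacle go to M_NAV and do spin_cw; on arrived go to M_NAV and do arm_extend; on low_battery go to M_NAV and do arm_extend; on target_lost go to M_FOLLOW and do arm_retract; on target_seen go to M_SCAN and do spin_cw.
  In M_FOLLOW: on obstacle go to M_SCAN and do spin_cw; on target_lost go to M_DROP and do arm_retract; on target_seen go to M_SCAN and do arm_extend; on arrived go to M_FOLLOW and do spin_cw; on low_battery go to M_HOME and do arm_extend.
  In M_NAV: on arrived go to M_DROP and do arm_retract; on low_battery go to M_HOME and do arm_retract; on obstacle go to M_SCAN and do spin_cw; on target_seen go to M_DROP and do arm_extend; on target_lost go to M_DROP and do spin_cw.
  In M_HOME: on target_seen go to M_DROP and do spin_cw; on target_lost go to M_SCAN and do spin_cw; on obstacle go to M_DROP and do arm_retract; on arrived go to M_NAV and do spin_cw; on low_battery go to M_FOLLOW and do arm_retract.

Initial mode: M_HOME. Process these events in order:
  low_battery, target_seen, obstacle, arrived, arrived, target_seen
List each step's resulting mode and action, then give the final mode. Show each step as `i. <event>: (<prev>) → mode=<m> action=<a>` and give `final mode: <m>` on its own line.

1. low_battery: (M_HOME) → mode=M_FOLLOW action=arm_retract
2. target_seen: (M_FOLLOW) → mode=M_SCAN action=arm_extend
3. obstacle: (M_SCAN) → mode=M_SCAN action=spin_ccw
4. arrived: (M_SCAN) → mode=M_FOLLOW action=arm_extend
5. arrived: (M_FOLLOW) → mode=M_FOLLOW action=spin_cw
6. target_seen: (M_FOLLOW) → mode=M_SCAN action=arm_extend

final mode: M_SCAN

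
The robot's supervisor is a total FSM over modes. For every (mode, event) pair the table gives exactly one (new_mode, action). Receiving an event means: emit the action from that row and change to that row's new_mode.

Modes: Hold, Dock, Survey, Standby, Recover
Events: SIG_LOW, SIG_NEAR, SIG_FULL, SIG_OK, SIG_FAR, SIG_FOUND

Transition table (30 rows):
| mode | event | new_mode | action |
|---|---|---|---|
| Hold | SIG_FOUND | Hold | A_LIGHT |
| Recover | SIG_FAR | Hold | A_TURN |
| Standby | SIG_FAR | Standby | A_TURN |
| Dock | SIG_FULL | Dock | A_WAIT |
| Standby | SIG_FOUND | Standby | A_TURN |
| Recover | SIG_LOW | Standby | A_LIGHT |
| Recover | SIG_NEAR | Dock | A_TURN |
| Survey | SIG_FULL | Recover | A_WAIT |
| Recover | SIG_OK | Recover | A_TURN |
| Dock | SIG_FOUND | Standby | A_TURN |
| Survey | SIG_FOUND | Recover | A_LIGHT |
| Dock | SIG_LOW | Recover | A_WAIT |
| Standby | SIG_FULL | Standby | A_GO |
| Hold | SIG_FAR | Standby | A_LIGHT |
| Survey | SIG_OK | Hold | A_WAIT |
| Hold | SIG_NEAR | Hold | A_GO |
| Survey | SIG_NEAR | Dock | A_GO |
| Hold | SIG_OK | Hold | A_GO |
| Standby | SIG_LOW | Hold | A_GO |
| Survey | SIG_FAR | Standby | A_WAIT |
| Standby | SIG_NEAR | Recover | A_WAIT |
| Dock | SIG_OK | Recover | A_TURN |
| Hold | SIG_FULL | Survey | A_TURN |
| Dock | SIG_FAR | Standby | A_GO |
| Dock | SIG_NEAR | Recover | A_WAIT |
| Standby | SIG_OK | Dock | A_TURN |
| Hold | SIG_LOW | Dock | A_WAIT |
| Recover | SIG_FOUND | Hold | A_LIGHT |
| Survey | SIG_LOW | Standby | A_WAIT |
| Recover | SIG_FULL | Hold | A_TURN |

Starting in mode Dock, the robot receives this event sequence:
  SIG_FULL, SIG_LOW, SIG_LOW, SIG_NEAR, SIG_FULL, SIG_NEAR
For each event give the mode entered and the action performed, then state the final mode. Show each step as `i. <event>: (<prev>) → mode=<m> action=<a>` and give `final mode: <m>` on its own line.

final mode: Hold

1. SIG_FULL: (Dock) → mode=Dock action=A_WAIT
2. SIG_LOW: (Dock) → mode=Recover action=A_WAIT
3. SIG_LOW: (Recover) → mode=Standby action=A_LIGHT
4. SIG_NEAR: (Standby) → mode=Recover action=A_WAIT
5. SIG_FULL: (Recover) → mode=Hold action=A_TURN
6. SIG_NEAR: (Hold) → mode=Hold action=A_GO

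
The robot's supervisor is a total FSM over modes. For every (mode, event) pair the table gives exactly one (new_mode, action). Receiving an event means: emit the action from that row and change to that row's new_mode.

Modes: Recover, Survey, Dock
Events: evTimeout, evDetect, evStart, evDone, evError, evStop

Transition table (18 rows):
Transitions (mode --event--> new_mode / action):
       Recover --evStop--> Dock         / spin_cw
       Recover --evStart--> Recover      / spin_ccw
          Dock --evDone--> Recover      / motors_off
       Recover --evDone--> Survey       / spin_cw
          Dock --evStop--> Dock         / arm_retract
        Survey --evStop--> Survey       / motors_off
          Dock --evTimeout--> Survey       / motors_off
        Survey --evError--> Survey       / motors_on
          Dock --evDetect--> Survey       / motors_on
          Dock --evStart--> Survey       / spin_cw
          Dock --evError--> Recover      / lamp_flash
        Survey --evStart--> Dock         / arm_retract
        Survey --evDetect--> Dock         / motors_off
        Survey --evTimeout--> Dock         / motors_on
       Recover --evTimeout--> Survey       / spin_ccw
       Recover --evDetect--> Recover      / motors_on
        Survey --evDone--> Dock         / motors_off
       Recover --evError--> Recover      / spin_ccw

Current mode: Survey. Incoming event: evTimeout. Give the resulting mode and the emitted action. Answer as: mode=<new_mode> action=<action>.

current mode = Survey; filter table to that mode:
  (Survey, evStop) → (Survey, motors_off)
  (Survey, evError) → (Survey, motors_on)
  (Survey, evStart) → (Dock, arm_retract)
  (Survey, evDetect) → (Dock, motors_off)
  (Survey, evTimeout) → (Dock, motors_on)  ← event matches
  (Survey, evDone) → (Dock, motors_off)
event = evTimeout selects (Dock, motors_on)

mode=Dock action=motors_on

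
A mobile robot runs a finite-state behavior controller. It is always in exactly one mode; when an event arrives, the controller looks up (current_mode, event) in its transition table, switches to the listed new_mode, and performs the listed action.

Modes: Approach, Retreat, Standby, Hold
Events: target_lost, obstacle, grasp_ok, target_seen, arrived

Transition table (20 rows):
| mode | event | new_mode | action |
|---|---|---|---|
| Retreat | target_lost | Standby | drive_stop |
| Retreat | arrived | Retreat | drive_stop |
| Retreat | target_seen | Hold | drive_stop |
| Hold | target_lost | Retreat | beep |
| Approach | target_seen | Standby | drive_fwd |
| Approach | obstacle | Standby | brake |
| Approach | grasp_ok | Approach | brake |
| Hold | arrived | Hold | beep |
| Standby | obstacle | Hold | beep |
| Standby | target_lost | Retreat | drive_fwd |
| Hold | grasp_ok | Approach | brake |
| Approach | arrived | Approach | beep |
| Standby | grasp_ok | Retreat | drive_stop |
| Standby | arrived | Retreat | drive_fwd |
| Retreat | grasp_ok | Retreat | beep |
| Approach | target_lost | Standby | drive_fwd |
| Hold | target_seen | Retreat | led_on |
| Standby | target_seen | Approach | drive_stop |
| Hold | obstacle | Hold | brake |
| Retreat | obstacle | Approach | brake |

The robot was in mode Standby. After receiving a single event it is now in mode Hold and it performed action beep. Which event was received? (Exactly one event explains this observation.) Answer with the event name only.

obstacle

try target_lost: (Standby, target_lost) → (Retreat, drive_fwd)
try obstacle: (Standby, obstacle) → (Hold, beep)  ← matches
try grasp_ok: (Standby, grasp_ok) → (Retreat, drive_stop)
try target_seen: (Standby, target_seen) → (Approach, drive_stop)
try arrived: (Standby, arrived) → (Retreat, drive_fwd)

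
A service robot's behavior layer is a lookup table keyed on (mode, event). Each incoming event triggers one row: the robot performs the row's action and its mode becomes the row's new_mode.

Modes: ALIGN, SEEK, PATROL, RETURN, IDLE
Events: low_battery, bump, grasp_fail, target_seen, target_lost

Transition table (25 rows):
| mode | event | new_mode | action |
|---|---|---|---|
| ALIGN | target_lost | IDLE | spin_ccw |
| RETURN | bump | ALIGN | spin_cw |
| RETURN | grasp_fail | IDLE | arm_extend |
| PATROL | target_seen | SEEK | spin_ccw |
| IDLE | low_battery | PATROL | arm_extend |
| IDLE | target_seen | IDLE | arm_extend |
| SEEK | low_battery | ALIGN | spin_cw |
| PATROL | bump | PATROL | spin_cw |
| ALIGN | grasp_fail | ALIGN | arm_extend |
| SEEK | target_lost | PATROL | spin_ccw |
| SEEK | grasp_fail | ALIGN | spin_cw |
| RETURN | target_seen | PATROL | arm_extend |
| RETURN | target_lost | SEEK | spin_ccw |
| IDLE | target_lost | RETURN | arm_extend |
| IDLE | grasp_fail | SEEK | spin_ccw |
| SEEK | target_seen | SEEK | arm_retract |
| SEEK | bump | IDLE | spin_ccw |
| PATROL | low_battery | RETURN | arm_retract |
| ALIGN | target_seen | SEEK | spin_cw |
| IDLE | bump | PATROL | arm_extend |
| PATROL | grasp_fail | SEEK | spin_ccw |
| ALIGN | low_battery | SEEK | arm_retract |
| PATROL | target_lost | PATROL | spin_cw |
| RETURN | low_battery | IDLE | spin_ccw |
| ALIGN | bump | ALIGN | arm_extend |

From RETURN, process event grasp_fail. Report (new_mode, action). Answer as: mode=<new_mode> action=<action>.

mode=IDLE action=arm_extend

current mode = RETURN; filter table to that mode:
  (RETURN, bump) → (ALIGN, spin_cw)
  (RETURN, grasp_fail) → (IDLE, arm_extend)  ← event matches
  (RETURN, target_seen) → (PATROL, arm_extend)
  (RETURN, target_lost) → (SEEK, spin_ccw)
  (RETURN, low_battery) → (IDLE, spin_ccw)
event = grasp_fail selects (IDLE, arm_extend)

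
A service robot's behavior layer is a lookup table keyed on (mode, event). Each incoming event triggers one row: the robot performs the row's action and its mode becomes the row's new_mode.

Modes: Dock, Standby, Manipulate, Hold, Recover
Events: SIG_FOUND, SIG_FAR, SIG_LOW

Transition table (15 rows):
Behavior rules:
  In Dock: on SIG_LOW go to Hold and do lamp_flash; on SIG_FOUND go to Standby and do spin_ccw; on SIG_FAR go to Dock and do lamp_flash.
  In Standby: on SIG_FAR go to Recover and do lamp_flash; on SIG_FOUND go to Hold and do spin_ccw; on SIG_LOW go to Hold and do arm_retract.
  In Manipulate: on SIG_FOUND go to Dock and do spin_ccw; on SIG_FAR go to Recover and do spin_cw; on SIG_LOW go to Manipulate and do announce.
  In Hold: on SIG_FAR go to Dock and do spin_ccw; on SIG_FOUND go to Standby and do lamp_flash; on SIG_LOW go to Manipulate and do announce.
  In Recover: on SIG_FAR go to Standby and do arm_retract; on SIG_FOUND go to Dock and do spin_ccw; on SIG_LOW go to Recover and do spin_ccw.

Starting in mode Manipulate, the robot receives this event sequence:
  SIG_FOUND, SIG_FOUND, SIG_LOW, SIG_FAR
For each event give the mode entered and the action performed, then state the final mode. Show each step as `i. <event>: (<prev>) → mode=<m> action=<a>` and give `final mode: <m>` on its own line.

final mode: Dock

1. SIG_FOUND: (Manipulate) → mode=Dock action=spin_ccw
2. SIG_FOUND: (Dock) → mode=Standby action=spin_ccw
3. SIG_LOW: (Standby) → mode=Hold action=arm_retract
4. SIG_FAR: (Hold) → mode=Dock action=spin_ccw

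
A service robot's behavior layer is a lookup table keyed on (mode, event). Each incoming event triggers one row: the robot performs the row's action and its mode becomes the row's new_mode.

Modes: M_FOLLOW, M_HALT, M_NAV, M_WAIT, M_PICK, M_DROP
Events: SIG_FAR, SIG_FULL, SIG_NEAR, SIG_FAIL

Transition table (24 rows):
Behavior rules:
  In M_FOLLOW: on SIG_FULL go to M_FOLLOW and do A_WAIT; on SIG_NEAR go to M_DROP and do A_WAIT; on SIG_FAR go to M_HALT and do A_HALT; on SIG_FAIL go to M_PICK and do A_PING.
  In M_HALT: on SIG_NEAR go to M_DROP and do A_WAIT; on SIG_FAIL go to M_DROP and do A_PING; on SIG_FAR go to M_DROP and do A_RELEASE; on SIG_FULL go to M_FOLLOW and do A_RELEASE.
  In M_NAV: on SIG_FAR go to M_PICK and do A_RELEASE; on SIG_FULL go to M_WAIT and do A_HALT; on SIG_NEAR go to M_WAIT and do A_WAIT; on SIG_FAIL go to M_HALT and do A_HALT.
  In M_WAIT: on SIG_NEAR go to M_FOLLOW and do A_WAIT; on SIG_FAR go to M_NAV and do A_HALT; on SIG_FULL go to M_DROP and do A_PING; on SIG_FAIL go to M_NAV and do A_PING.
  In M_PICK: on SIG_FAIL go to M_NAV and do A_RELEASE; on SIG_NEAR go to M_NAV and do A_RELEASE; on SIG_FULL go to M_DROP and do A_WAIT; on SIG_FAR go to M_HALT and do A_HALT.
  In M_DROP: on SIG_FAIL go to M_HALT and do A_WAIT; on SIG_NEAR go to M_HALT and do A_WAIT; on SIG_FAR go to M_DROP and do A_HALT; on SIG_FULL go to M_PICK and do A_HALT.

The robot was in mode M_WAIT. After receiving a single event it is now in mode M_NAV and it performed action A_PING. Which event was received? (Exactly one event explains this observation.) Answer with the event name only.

SIG_FAIL

try SIG_FAR: (M_WAIT, SIG_FAR) → (M_NAV, A_HALT)
try SIG_FULL: (M_WAIT, SIG_FULL) → (M_DROP, A_PING)
try SIG_NEAR: (M_WAIT, SIG_NEAR) → (M_FOLLOW, A_WAIT)
try SIG_FAIL: (M_WAIT, SIG_FAIL) → (M_NAV, A_PING)  ← matches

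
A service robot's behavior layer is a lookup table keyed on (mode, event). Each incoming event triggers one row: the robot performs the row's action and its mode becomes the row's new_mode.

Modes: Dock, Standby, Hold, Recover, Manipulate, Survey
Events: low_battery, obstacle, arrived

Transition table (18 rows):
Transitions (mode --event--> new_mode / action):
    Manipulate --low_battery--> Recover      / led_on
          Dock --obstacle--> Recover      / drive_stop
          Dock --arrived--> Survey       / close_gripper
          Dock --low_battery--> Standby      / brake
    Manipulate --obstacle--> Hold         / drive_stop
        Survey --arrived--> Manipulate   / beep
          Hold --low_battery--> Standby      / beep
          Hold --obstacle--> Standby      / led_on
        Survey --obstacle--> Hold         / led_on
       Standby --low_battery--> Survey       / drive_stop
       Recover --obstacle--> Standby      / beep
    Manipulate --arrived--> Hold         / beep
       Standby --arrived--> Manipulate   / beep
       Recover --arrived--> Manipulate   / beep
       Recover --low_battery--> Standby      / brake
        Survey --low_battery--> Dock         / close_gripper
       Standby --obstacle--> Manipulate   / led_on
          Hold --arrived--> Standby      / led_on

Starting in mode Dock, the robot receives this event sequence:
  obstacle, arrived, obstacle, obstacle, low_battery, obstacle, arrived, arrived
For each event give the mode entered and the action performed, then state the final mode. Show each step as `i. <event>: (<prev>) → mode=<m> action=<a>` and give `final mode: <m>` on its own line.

final mode: Manipulate

1. obstacle: (Dock) → mode=Recover action=drive_stop
2. arrived: (Recover) → mode=Manipulate action=beep
3. obstacle: (Manipulate) → mode=Hold action=drive_stop
4. obstacle: (Hold) → mode=Standby action=led_on
5. low_battery: (Standby) → mode=Survey action=drive_stop
6. obstacle: (Survey) → mode=Hold action=led_on
7. arrived: (Hold) → mode=Standby action=led_on
8. arrived: (Standby) → mode=Manipulate action=beep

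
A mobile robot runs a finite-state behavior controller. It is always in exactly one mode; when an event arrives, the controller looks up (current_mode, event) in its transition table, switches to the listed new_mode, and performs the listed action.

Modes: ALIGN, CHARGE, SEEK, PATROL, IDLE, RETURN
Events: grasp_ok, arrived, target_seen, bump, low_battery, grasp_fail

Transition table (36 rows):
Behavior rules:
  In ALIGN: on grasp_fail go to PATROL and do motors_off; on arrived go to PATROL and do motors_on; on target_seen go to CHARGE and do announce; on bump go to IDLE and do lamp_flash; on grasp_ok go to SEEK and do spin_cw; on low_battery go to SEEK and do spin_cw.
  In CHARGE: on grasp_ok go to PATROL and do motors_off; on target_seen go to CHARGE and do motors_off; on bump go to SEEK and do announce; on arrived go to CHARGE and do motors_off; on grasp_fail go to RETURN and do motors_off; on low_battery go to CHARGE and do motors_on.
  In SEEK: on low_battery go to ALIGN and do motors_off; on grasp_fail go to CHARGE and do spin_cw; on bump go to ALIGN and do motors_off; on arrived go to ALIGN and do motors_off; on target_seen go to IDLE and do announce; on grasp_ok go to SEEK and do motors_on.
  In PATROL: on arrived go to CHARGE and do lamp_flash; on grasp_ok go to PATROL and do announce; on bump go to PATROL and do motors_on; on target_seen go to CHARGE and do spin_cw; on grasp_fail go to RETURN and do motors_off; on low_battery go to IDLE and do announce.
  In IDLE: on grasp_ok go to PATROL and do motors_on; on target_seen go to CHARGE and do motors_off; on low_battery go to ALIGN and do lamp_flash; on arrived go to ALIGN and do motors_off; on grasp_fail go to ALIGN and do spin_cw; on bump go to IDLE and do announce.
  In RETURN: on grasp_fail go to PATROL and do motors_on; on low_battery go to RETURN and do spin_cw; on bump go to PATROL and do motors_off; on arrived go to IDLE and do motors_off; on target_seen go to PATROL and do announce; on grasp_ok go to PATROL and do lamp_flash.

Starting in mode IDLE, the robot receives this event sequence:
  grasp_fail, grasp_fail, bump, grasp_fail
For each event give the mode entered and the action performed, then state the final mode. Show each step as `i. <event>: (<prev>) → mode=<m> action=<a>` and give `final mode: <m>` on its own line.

1. grasp_fail: (IDLE) → mode=ALIGN action=spin_cw
2. grasp_fail: (ALIGN) → mode=PATROL action=motors_off
3. bump: (PATROL) → mode=PATROL action=motors_on
4. grasp_fail: (PATROL) → mode=RETURN action=motors_off

final mode: RETURN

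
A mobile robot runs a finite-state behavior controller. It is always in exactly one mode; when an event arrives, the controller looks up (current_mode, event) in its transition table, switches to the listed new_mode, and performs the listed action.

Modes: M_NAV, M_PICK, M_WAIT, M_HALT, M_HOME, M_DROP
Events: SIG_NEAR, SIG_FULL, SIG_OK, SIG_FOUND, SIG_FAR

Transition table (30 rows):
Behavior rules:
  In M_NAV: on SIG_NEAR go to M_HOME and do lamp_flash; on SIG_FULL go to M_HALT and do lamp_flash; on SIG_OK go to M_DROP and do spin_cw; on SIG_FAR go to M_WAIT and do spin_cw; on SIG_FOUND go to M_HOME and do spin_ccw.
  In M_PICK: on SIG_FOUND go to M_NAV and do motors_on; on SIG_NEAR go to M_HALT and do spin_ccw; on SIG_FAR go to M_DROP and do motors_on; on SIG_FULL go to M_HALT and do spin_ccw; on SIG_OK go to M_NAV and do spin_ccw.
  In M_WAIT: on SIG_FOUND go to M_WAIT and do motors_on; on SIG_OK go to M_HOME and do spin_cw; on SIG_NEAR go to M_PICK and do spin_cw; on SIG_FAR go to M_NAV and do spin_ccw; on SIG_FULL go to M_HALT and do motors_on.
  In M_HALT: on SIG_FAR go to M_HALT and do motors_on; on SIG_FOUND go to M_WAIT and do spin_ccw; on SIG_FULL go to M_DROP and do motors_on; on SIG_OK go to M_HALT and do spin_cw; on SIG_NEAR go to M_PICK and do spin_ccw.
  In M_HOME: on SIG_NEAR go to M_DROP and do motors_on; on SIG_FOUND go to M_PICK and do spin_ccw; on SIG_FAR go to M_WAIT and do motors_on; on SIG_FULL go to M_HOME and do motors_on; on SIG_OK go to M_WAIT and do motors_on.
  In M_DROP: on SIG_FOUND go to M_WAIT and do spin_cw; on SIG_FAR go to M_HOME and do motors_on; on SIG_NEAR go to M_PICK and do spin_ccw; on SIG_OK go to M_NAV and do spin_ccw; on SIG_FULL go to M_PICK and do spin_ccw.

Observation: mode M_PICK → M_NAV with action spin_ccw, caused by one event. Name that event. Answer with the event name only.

SIG_OK

try SIG_NEAR: (M_PICK, SIG_NEAR) → (M_HALT, spin_ccw)
try SIG_FULL: (M_PICK, SIG_FULL) → (M_HALT, spin_ccw)
try SIG_OK: (M_PICK, SIG_OK) → (M_NAV, spin_ccw)  ← matches
try SIG_FOUND: (M_PICK, SIG_FOUND) → (M_NAV, motors_on)
try SIG_FAR: (M_PICK, SIG_FAR) → (M_DROP, motors_on)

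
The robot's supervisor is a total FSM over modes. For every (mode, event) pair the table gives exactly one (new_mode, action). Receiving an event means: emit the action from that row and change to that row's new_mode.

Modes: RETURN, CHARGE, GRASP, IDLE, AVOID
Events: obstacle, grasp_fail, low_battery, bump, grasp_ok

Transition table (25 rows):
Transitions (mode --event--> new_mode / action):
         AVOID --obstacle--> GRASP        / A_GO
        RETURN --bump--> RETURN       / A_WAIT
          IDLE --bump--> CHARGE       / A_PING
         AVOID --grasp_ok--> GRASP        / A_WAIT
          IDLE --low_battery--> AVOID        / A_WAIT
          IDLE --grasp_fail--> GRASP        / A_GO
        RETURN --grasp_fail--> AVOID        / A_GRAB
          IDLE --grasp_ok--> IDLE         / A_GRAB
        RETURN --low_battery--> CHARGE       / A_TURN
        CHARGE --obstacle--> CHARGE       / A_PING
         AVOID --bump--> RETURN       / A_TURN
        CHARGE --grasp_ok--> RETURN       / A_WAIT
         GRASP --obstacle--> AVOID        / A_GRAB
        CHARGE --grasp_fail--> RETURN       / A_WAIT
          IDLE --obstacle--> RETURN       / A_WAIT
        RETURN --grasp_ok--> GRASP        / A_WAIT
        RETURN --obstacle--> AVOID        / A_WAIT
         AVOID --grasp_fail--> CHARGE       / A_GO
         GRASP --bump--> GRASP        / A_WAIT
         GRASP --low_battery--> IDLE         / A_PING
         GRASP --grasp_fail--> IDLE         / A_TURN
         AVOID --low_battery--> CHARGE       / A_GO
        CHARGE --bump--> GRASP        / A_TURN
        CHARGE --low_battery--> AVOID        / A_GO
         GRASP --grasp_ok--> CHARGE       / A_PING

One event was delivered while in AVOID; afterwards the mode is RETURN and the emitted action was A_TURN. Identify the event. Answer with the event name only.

try obstacle: (AVOID, obstacle) → (GRASP, A_GO)
try grasp_fail: (AVOID, grasp_fail) → (CHARGE, A_GO)
try low_battery: (AVOID, low_battery) → (CHARGE, A_GO)
try bump: (AVOID, bump) → (RETURN, A_TURN)  ← matches
try grasp_ok: (AVOID, grasp_ok) → (GRASP, A_WAIT)

bump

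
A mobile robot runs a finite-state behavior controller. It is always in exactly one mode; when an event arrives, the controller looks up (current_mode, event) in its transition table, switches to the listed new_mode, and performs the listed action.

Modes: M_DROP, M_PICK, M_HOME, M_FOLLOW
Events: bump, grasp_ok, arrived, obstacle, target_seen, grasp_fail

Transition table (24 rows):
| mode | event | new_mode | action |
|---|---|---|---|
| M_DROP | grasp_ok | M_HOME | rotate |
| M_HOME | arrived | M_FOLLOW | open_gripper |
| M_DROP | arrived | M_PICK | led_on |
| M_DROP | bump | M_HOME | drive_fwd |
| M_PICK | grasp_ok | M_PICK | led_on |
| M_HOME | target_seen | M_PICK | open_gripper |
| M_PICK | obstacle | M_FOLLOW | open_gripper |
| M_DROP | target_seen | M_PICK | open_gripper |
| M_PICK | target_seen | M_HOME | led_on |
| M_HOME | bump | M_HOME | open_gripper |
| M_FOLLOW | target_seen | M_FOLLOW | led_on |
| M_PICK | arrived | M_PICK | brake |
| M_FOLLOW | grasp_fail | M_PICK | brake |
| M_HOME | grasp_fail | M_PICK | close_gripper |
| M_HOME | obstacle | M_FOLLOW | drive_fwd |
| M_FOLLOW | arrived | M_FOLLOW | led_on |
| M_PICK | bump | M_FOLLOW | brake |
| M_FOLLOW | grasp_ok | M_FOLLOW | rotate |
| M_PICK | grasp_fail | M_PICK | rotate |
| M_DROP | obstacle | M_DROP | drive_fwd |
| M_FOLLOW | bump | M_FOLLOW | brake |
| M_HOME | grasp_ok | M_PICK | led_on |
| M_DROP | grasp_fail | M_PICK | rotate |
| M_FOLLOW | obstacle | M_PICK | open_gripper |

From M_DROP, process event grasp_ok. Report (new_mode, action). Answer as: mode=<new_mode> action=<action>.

current mode = M_DROP; filter table to that mode:
  (M_DROP, grasp_ok) → (M_HOME, rotate)  ← event matches
  (M_DROP, arrived) → (M_PICK, led_on)
  (M_DROP, bump) → (M_HOME, drive_fwd)
  (M_DROP, target_seen) → (M_PICK, open_gripper)
  (M_DROP, obstacle) → (M_DROP, drive_fwd)
  (M_DROP, grasp_fail) → (M_PICK, rotate)
event = grasp_ok selects (M_HOME, rotate)

mode=M_HOME action=rotate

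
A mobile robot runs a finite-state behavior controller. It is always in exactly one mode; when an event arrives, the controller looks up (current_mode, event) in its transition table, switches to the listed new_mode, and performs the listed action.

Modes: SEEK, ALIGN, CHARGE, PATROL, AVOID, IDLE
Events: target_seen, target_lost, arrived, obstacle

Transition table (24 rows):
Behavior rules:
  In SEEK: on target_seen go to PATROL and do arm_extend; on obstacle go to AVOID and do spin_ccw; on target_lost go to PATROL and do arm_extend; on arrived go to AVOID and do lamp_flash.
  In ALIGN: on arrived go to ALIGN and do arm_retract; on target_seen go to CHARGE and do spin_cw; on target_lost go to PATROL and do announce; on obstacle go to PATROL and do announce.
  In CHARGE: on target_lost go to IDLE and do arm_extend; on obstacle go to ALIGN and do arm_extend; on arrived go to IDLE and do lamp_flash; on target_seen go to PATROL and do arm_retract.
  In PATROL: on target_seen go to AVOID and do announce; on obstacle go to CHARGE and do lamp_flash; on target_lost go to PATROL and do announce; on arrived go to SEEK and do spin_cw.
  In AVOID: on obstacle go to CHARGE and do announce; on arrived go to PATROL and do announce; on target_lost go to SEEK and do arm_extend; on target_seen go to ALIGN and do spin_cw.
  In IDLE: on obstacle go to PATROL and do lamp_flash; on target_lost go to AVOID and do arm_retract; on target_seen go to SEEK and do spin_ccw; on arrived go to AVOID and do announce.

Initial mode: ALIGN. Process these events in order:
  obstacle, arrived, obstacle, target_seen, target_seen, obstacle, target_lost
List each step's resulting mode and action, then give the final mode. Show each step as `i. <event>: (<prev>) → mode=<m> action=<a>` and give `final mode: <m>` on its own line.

1. obstacle: (ALIGN) → mode=PATROL action=announce
2. arrived: (PATROL) → mode=SEEK action=spin_cw
3. obstacle: (SEEK) → mode=AVOID action=spin_ccw
4. target_seen: (AVOID) → mode=ALIGN action=spin_cw
5. target_seen: (ALIGN) → mode=CHARGE action=spin_cw
6. obstacle: (CHARGE) → mode=ALIGN action=arm_extend
7. target_lost: (ALIGN) → mode=PATROL action=announce

final mode: PATROL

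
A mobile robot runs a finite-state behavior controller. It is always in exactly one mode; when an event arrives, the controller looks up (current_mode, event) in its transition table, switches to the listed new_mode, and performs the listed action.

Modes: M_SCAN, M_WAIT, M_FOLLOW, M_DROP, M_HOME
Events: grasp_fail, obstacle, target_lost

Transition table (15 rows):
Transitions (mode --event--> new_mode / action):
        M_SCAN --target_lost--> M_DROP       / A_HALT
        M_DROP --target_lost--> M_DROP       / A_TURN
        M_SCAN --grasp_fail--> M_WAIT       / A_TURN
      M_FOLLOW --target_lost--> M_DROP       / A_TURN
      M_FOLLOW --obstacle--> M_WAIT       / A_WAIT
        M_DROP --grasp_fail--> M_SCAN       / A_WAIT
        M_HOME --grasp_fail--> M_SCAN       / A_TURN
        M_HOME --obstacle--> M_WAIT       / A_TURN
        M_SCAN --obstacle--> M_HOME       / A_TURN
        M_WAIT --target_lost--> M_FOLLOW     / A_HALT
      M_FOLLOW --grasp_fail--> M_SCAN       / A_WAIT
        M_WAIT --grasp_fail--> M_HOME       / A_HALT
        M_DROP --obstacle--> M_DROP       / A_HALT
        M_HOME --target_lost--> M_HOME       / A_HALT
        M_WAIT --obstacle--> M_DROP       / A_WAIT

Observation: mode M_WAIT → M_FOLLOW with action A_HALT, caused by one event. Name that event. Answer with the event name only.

target_lost

try grasp_fail: (M_WAIT, grasp_fail) → (M_HOME, A_HALT)
try obstacle: (M_WAIT, obstacle) → (M_DROP, A_WAIT)
try target_lost: (M_WAIT, target_lost) → (M_FOLLOW, A_HALT)  ← matches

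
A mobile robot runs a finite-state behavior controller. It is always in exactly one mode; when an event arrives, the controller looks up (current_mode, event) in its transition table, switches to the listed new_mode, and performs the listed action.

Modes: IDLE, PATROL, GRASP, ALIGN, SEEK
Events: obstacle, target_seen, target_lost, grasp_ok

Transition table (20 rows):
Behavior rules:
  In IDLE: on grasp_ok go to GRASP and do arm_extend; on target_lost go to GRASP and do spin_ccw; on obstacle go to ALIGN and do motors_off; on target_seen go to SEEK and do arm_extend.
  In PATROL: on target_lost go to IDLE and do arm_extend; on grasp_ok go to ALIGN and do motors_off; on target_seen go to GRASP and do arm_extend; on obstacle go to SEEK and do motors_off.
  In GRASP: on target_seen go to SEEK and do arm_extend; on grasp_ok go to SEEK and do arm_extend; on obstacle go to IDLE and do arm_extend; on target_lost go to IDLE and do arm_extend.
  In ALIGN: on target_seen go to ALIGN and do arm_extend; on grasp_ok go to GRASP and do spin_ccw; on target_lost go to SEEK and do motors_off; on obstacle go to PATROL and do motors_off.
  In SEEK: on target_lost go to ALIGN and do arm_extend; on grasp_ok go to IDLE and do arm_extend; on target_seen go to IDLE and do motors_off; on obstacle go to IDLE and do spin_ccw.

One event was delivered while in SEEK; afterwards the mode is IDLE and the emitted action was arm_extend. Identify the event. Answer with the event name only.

try obstacle: (SEEK, obstacle) → (IDLE, spin_ccw)
try target_seen: (SEEK, target_seen) → (IDLE, motors_off)
try target_lost: (SEEK, target_lost) → (ALIGN, arm_extend)
try grasp_ok: (SEEK, grasp_ok) → (IDLE, arm_extend)  ← matches

grasp_ok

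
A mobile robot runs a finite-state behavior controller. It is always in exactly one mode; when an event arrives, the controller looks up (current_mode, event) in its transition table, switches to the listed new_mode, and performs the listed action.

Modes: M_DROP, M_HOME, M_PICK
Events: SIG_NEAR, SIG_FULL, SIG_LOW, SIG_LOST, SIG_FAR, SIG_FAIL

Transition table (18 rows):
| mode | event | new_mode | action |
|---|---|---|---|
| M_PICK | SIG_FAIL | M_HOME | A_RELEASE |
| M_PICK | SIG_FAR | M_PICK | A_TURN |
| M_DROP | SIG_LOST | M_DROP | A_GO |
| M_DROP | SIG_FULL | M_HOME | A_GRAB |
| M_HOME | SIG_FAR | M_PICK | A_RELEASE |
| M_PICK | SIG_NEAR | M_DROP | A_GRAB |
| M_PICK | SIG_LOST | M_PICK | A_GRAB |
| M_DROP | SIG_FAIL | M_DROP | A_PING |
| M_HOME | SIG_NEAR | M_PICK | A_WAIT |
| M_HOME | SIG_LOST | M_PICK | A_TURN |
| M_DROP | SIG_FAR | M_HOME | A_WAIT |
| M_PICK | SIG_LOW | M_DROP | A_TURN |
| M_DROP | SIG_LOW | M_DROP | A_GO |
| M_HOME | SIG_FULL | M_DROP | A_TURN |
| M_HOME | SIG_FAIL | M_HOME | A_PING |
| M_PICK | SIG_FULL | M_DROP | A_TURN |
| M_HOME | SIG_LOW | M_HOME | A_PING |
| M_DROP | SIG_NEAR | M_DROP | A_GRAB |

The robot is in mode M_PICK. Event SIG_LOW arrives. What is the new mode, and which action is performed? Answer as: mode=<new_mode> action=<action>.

current mode = M_PICK; filter table to that mode:
  (M_PICK, SIG_FAIL) → (M_HOME, A_RELEASE)
  (M_PICK, SIG_FAR) → (M_PICK, A_TURN)
  (M_PICK, SIG_NEAR) → (M_DROP, A_GRAB)
  (M_PICK, SIG_LOST) → (M_PICK, A_GRAB)
  (M_PICK, SIG_LOW) → (M_DROP, A_TURN)  ← event matches
  (M_PICK, SIG_FULL) → (M_DROP, A_TURN)
event = SIG_LOW selects (M_DROP, A_TURN)

mode=M_DROP action=A_TURN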